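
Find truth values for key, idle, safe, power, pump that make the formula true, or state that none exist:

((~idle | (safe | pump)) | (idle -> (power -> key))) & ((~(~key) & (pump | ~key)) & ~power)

key=T; idle=T; safe=T; power=F; pump=T

  (~idle | (safe | pump)) | (idle -> (power -> key)) = True
    ~idle | (safe | pump) = True
      ~idle = False
      safe | pump = True
    idle -> (power -> key) = True
      power -> key = True
  (~(~key) & (pump | ~key)) & ~power = True
    ~(~key) & (pump | ~key) = True
      ~(~key) = True
        ~key = False
      pump | ~key = True
        ~key = False
    ~power = True
Both conjuncts True, so the formula holds.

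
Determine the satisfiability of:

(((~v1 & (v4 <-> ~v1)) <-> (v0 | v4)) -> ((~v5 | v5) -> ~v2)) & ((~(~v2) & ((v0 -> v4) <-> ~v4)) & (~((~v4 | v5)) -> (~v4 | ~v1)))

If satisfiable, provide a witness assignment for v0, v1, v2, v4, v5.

The formula is unsatisfiable.

Case v4 = True: the conjunct (v0 -> v4) <-> ~v4 becomes (v0 -> True) <-> ~True = False.
Case v4 = False: the formula simplifies to (((~v1 & v1) <-> v0) -> ((~v5 | v5) -> ~v2)) & (~(~v2) & ~v0).
  v2 = True: simplifies to (((~v1 & v1) <-> v0) -> ~((~v5 | v5))) & ~v0.
    v0 = True: the conjunct ~v0 is False.
    v0 = False: simplifies to ~((~v1 & v1)) -> ~((~v5 | v5)).
      v5 = True: simplifies to ~v1 & v1.
        v1 = True: the conjunct ~v1 is False.
        v1 = False: the conjunct v1 is False.
      v5 = False: simplifies to ~v1 & v1.
        v1 = True: the conjunct ~v1 is False.
        v1 = False: the conjunct v1 is False.
  v2 = False: the conjunct ~(~v2) becomes ~(~False) = False.
Both cases fail — unsatisfiable.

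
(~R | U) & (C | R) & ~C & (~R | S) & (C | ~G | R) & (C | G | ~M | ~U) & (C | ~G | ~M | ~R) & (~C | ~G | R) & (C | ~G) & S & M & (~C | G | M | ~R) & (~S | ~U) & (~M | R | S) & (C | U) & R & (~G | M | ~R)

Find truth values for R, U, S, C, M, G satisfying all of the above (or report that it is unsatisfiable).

UNSATISFIABLE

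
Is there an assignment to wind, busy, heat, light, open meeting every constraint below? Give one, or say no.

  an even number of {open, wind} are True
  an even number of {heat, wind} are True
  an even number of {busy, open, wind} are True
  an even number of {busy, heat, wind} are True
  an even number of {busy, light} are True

wind = False, busy = False, heat = False, light = False, open = False

{open, wind}: 0 true → even ✓
{heat, wind}: 0 true → even ✓
{busy, open, wind}: 0 true → even ✓
{busy, heat, wind}: 0 true → even ✓
{busy, light}: 0 true → even ✓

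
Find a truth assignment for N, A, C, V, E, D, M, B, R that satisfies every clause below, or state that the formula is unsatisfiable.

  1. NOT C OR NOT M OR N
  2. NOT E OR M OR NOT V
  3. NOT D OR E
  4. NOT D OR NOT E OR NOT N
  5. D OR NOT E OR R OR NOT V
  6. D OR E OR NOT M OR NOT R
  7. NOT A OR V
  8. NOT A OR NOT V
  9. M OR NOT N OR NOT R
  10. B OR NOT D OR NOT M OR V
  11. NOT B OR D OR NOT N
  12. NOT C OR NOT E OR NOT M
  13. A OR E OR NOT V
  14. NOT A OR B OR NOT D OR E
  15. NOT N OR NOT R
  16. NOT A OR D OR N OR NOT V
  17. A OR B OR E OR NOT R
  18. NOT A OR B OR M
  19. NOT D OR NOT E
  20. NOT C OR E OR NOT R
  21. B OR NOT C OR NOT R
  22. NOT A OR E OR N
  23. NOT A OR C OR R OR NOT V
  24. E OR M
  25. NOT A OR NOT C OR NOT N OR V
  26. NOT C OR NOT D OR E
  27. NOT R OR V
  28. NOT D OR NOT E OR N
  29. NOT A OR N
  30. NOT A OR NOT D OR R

Set N = True.
  then (NOT N OR NOT R) forces R = False.
Try A = True:
  (NOT A OR V) forces V = True.
  clause (NOT A OR NOT V) is falsified — backtrack.
So A = False.
Set C = False.
Try V = True:
  (A OR E OR NOT V) forces E = True.
  (NOT E OR M OR NOT V) forces M = True.
  (NOT D OR NOT E OR NOT N) forces D = False.
  clause (D OR NOT E OR R OR NOT V) is falsified — backtrack.
So V = False.
Set E = True.
  then (NOT D OR NOT E OR NOT N) forces D = False.
  then (NOT B OR D OR NOT N) forces B = False.
Set M = True.
All clauses satisfied.

N = True; A = False; C = False; V = False; E = True; D = False; M = True; B = False; R = False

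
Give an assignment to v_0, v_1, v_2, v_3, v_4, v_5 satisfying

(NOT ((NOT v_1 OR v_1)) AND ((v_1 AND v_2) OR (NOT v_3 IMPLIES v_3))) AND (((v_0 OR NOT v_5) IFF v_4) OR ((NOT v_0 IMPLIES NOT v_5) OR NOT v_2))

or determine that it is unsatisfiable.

Unsatisfiable — no assignment works.

The conjunct NOT ((NOT v_1 OR v_1)) is unsatisfiable on its own:
  v_1=F: evaluates to False.
  v_1=T: evaluates to False.
So the whole conjunction is unsatisfiable.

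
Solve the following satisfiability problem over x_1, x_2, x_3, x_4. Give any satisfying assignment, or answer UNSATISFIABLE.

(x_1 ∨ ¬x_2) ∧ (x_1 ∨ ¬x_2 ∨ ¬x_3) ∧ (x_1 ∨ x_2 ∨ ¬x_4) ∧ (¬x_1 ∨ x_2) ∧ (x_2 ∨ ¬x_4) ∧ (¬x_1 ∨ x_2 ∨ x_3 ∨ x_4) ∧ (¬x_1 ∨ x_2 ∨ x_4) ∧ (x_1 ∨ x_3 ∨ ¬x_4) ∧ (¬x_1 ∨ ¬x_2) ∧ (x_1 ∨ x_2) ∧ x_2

Case x_2 = True:
  (x_1 ∨ ¬x_2) forces x_1 = True.
  Clause (¬x_1 ∨ ¬x_2) is falsified — contradiction.
Case x_2 = False:
  Clause (x_2) is falsified — contradiction.
Both cases fail, so the formula is unsatisfiable.

No satisfying assignment exists.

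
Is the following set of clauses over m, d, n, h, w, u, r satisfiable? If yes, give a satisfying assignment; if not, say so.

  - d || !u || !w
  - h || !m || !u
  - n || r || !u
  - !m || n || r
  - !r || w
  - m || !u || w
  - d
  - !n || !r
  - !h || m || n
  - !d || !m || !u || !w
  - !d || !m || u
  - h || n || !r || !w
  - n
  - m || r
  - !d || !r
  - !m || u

m = True; d = True; n = True; h = True; w = False; u = True; r = False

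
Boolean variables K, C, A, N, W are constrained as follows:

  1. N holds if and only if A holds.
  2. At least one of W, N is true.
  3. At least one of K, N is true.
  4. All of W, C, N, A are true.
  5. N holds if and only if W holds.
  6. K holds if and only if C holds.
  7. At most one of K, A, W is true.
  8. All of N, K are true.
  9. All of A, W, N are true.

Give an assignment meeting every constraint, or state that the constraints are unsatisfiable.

Unsatisfiable

Case K = True:
  (4) forces W = True.
  Constraint (7) is violated (K=T, W=T) — contradiction.
Case K = False:
  Constraint (8) is violated (K=F) — contradiction.
Both cases fail — unsatisfiable.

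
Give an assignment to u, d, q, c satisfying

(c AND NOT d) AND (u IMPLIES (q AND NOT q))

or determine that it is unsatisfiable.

u: False, d: False, q: True, c: True

  c AND NOT d = True
    NOT d = True
  u IMPLIES (q AND NOT q) = True
    q AND NOT q = False
      NOT q = False
Both conjuncts True, so the formula holds.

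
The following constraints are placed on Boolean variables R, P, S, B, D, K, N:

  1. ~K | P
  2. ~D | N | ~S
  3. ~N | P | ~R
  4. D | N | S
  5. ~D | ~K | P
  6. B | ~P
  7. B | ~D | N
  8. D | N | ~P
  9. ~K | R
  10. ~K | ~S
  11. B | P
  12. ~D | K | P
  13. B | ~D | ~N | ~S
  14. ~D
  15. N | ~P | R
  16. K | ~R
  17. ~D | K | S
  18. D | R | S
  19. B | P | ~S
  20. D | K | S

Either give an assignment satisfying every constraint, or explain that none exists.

Unit clause (~D) forces D = False.
Set R = False.
  then (~K | R) forces K = False.
  then (D | R | S) forces S = True.
Set P = False.
  then (B | P) forces B = True.
Set N = False.
All clauses satisfied.

R: False, P: False, S: True, B: True, D: False, K: False, N: False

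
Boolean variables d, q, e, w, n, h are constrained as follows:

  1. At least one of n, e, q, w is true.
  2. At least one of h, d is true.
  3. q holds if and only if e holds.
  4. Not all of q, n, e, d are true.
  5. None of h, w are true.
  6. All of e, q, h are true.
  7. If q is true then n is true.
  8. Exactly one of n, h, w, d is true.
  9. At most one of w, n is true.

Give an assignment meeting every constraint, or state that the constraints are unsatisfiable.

Case h = True:
  Constraint (5) is violated (h=T) — contradiction.
Case h = False:
  Constraint (6) is violated (h=F) — contradiction.
Both cases fail — unsatisfiable.

UNSATISFIABLE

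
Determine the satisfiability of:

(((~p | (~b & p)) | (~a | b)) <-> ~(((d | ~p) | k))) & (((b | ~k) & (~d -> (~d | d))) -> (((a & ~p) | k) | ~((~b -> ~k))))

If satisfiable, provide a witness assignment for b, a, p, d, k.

No satisfying assignment exists.

Case p = True: the formula simplifies to ((~b | (~a | b)) <-> ~((d | k))) & (((b | ~k) & (~d -> (~d | d))) -> (k | ~((~b -> ~k)))).
  k = True: simplifies to ~((~b | (~a | b))).
    b = True: this becomes ~((False | True)) = False.
    b = False: this becomes ~((True | ~a)) = False.
  k = False: simplifies to ((~b | (~a | b)) <-> ~d) & ~((~d -> (~d | d))).
    d = True: the conjunct ~((~d -> (~d | d))) becomes ~((False -> True)) = False.
    d = False: the conjunct ~((~d -> (~d | d))) becomes ~((True -> True)) = False.
Case p = False: the conjunct ((~p | (~b & p)) | (~a | b)) <-> ~(((d | ~p) | k)) becomes (True | (~a | b)) <-> ~True = False.
Both cases fail — unsatisfiable.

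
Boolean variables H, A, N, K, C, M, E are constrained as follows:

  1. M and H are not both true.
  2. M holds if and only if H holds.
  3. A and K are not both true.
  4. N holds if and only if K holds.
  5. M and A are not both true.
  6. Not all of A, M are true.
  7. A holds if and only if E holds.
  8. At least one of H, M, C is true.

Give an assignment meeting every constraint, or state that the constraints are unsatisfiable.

H = False, A = False, N = True, K = True, C = True, M = False, E = False

  (1) M=F, H=F — not both ✓
  (2) M=F, H=F — same ✓
  (3) A=F, K=T — not both ✓
  (4) N=T, K=T — same ✓
  (5) M=F, A=F — not both ✓
  (6) {A, M}: 0/2 true — not all ✓
  (7) A=F, E=F — same ✓
  (8) {H, M, C}: 1 true — at least one ✓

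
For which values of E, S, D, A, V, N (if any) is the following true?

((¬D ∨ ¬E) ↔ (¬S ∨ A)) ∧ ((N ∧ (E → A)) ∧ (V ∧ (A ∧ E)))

E = True, S = True, D = False, A = True, V = True, N = True

  (¬D ∨ ¬E) ↔ (¬S ∨ A) = True
    ¬D ∨ ¬E = True
      ¬D = True
      ¬E = False
    ¬S ∨ A = True
      ¬S = False
  (N ∧ (E → A)) ∧ (V ∧ (A ∧ E)) = True
    N ∧ (E → A) = True
      E → A = True
    V ∧ (A ∧ E) = True
      A ∧ E = True
Both conjuncts True, so the formula holds.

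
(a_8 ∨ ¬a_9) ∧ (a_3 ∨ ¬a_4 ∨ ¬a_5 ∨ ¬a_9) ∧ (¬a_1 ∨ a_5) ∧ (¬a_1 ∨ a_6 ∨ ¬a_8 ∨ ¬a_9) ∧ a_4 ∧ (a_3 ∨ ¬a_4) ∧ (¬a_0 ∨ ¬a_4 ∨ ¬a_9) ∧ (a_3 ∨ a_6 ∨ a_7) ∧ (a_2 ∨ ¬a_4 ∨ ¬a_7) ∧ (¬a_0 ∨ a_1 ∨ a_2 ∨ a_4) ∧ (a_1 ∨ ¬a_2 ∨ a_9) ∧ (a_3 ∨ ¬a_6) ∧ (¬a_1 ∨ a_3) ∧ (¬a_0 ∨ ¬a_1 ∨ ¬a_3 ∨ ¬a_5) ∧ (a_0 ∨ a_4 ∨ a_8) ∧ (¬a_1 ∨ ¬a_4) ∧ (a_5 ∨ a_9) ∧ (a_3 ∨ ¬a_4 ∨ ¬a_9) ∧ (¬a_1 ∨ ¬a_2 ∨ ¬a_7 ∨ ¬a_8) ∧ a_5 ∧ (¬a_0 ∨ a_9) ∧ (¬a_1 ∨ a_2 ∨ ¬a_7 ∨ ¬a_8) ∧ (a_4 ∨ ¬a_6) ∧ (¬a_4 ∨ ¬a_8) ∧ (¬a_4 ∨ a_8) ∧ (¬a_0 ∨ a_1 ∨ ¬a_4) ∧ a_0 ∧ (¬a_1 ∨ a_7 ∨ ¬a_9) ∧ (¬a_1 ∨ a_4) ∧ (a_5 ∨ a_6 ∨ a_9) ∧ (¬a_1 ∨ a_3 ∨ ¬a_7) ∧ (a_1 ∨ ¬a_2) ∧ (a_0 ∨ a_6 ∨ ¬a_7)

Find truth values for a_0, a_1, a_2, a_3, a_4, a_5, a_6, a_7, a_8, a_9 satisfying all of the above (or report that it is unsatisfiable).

No satisfying assignment exists.

Case a_0 = True:
  (a_4) forces a_4 = True.
  (a_3 ∨ ¬a_4) forces a_3 = True.
  (¬a_0 ∨ ¬a_4 ∨ ¬a_9) forces a_9 = False.
  Clause (¬a_0 ∨ a_9) is falsified — contradiction.
Case a_0 = False:
  Clause (a_0) is falsified — contradiction.
Both cases fail, so the formula is unsatisfiable.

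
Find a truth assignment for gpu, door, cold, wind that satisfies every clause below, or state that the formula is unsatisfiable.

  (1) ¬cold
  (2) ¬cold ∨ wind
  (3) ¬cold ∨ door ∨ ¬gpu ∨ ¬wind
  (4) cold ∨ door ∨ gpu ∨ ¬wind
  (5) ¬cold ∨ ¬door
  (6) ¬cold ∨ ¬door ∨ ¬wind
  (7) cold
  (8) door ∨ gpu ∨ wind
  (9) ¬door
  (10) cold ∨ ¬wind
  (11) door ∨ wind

Case cold = True:
  Clause (¬cold) is falsified — contradiction.
Case cold = False:
  Clause (cold) is falsified — contradiction.
Both cases fail, so the formula is unsatisfiable.

The formula is unsatisfiable.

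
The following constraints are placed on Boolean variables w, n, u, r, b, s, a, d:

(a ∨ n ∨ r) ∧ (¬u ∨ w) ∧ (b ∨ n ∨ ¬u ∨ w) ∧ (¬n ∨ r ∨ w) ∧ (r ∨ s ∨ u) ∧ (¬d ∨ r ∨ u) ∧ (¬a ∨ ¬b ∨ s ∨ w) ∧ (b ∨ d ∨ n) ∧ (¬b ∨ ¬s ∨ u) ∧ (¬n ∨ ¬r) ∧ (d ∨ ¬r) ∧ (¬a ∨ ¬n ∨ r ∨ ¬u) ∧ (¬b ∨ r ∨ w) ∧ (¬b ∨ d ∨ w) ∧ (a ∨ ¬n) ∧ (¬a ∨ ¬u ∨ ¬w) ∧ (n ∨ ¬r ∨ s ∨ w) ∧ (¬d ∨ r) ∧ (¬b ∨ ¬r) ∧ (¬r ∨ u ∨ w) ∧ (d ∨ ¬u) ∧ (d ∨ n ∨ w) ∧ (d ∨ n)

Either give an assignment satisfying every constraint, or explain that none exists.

w = True, n = False, u = False, r = True, b = False, s = False, a = False, d = True

Set w = True.
Set n = False.
  then (d ∨ n) forces d = True.
  then (¬d ∨ r) forces r = True.
  then (¬b ∨ ¬r) forces b = False.
Set u = False.
Set s = False.
Set a = False.
All clauses satisfied.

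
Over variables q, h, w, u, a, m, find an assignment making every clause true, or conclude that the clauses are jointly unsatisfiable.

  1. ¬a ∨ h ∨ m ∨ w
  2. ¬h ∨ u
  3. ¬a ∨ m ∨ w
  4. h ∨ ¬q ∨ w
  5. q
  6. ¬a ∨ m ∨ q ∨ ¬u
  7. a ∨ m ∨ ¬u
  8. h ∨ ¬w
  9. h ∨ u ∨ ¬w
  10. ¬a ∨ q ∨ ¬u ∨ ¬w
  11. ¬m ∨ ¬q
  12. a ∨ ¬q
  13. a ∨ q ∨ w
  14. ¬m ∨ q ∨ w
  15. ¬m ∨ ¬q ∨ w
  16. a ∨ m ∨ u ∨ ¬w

Unit clause (q) forces q = True.
In (¬m ∨ ¬q) only ¬m is left, so m = False.
In (a ∨ ¬q) only a is left, so a = True.
In (¬a ∨ m ∨ w) only w is left, so w = True.
In (h ∨ ¬w) only h is left, so h = True.
In (¬h ∨ u) only u is left, so u = True.
All clauses satisfied.

q = True, h = True, w = True, u = True, a = True, m = False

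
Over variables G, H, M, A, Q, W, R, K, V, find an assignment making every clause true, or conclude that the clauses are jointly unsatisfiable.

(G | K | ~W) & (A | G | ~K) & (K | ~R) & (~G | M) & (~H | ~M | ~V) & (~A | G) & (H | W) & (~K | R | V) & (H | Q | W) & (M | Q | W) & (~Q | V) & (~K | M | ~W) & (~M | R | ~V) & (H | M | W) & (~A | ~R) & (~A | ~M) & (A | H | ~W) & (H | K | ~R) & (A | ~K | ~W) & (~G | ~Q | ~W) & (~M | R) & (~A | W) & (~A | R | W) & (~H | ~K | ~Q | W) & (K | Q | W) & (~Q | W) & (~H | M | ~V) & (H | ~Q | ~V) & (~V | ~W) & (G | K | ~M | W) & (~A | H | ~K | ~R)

Set G = True.
  then (~G | M) forces M = True.
  then (~A | ~M) forces A = False.
  then (~M | R) forces R = True.
  then (K | ~R) forces K = True.
  then (A | ~K | ~W) forces W = False.
  then (~Q | W) forces Q = False.
  then (H | W) forces H = True.
  then (~H | ~M | ~V) forces V = False.
All clauses satisfied.

G=T; H=T; M=T; A=F; Q=F; W=F; R=T; K=T; V=F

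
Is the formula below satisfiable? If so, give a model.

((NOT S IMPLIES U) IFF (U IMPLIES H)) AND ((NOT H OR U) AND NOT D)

D = False, H = True, S = True, U = True

  (NOT S IMPLIES U) IFF (U IMPLIES H) = True
    NOT S IMPLIES U = True
      NOT S = False
    U IMPLIES H = True
  (NOT H OR U) AND NOT D = True
    NOT H OR U = True
      NOT H = False
    NOT D = True
Both conjuncts True, so the formula holds.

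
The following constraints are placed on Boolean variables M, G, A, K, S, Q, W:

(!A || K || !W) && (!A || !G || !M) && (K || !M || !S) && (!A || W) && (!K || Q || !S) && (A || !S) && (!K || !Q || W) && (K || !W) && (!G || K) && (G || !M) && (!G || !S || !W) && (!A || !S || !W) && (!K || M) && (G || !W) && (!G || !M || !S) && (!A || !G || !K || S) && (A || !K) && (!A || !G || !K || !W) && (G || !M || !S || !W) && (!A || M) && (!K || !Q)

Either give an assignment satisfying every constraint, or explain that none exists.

Try M = True:
  (G || !M) forces G = True.
  (!A || !G || !M) forces A = False.
  (A || !S) forces S = False.
  (!G || K) forces K = True.
  clause (A || !K) is falsified — backtrack.
So M = False.
  then (!K || M) forces K = False.
  then (!A || M) forces A = False.
  then (A || !S) forces S = False.
  then (K || !W) forces W = False.
  then (!G || K) forces G = False.
Set Q = True.
All clauses satisfied.

M = False; G = False; A = False; K = False; S = False; Q = True; W = False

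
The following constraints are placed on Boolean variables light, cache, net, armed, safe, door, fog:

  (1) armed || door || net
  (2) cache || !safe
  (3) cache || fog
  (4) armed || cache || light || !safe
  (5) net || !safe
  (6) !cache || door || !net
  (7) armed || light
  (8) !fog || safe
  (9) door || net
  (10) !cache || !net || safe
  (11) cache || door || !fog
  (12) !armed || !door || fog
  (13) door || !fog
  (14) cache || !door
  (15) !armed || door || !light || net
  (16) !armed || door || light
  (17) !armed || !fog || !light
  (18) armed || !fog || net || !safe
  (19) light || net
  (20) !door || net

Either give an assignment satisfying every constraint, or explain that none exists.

Set light = False.
  then (armed || light) forces armed = True.
  then (!armed || door || light) forces door = True.
  then (light || net) forces net = True.
  then (!armed || !door || fog) forces fog = True.
  then (cache || !door) forces cache = True.
  then (!fog || safe) forces safe = True.
All clauses satisfied.

light: False, cache: True, net: True, armed: True, safe: True, door: True, fog: True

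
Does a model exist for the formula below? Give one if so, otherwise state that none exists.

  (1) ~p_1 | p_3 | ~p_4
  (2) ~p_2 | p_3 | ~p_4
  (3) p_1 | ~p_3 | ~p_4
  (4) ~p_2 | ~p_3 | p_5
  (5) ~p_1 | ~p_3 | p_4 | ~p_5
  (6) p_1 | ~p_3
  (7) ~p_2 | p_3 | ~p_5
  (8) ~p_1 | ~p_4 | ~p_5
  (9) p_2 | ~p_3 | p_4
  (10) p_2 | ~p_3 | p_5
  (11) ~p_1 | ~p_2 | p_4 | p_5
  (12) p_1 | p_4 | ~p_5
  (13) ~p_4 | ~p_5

p_1 = False, p_2 = False, p_3 = False, p_4 = False, p_5 = False

Set p_1 = False.
  then (p_1 | ~p_3) forces p_3 = False.
Set p_2 = False.
Set p_4 = False.
  then (p_1 | p_4 | ~p_5) forces p_5 = False.
All clauses satisfied.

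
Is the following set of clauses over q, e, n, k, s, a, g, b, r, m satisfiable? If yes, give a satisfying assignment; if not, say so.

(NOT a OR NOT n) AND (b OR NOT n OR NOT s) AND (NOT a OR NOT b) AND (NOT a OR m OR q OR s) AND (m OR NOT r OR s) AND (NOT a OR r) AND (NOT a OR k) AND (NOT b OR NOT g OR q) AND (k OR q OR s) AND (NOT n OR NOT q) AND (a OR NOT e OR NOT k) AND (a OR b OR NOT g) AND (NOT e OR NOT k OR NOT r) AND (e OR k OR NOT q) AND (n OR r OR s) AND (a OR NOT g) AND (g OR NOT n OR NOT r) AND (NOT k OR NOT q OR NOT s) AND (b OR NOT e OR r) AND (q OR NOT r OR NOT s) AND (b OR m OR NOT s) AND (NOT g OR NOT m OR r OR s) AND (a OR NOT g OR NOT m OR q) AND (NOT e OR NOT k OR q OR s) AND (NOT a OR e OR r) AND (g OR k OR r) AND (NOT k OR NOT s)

q=F, e=F, n=T, k=T, s=F, a=F, g=F, b=F, r=F, m=F

Set q = False.
Set e = False.
Set n = True.
  then (NOT a OR NOT n) forces a = False.
  then (a OR NOT g) forces g = False.
  then (g OR NOT n OR NOT r) forces r = False.
  then (g OR k OR r) forces k = True.
  then (NOT k OR NOT s) forces s = False.
Set b = False.
Set m = False.
All clauses satisfied.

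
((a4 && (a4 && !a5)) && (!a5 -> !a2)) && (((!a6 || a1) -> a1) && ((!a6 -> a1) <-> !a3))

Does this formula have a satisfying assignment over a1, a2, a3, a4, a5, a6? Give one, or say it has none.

a1=T, a2=F, a3=F, a4=T, a5=F, a6=T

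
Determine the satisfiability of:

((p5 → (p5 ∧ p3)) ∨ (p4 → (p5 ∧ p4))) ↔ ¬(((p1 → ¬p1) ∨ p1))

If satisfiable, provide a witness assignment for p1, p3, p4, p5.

Unsatisfiable

Case p5 = True: the formula simplifies to (p3 ∨ (p4 → p4)) ↔ ¬(((p1 → ¬p1) ∨ p1)).
  p1 = True: simplifies to ¬((p3 ∨ (p4 → p4))).
    p4 = True: this becomes ¬((p3 ∨ True)) = False.
    p4 = False: this becomes ¬((p3 ∨ True)) = False.
  p1 = False: simplifies to ¬((p3 ∨ (p4 → p4))).
    p4 = True: this becomes ¬((p3 ∨ True)) = False.
    p4 = False: this becomes ¬((p3 ∨ True)) = False.
Case p5 = False: the formula simplifies to ¬(((p1 → ¬p1) ∨ p1)).
  p1 = True: this becomes ¬((False ∨ True)) = False.
  p1 = False: this becomes ¬((True ∨ False)) = False.
Both cases fail — unsatisfiable.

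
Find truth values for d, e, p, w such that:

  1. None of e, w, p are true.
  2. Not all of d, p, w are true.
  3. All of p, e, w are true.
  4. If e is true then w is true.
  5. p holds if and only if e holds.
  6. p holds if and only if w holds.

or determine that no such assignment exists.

Case e = True:
  Constraint (1) is violated (e=T) — contradiction.
Case e = False:
  Constraint (3) is violated (e=F) — contradiction.
Both cases fail — unsatisfiable.

UNSATISFIABLE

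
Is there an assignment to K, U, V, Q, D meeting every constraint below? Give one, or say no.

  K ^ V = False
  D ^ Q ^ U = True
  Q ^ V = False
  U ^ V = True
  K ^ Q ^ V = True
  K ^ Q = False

K: True, U: False, V: True, Q: True, D: False

K ^ V = T ^ T = False ✓
D ^ Q ^ U = F ^ T ^ F = True ✓
Q ^ V = T ^ T = False ✓
U ^ V = F ^ T = True ✓
K ^ Q ^ V = T ^ T ^ T = True ✓
K ^ Q = T ^ T = False ✓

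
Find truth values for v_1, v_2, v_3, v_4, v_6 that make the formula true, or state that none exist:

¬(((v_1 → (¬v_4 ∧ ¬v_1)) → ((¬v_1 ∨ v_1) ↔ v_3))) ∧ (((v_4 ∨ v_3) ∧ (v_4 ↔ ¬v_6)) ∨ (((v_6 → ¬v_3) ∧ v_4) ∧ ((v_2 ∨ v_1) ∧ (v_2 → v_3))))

v_1=F; v_2=T; v_3=F; v_4=T; v_6=F

  ¬(((v_1 → (¬v_4 ∧ ¬v_1)) → ((¬v_1 ∨ v_1) ↔ v_3))) = True
    (v_1 → (¬v_4 ∧ ¬v_1)) → ((¬v_1 ∨ v_1) ↔ v_3) = False
      v_1 → (¬v_4 ∧ ¬v_1) = True
        ¬v_4 ∧ ¬v_1 = False
          ¬v_4 = False
          ¬v_1 = True
      (¬v_1 ∨ v_1) ↔ v_3 = False
        ¬v_1 ∨ v_1 = True
          ¬v_1 = True
  ((v_4 ∨ v_3) ∧ (v_4 ↔ ¬v_6)) ∨ (((v_6 → ¬v_3) ∧ v_4) ∧ ((v_2 ∨ v_1) ∧ (v_2 → v_3))) = True
    (v_4 ∨ v_3) ∧ (v_4 ↔ ¬v_6) = True
      v_4 ∨ v_3 = True
      v_4 ↔ ¬v_6 = True
        ¬v_6 = True
    ((v_6 → ¬v_3) ∧ v_4) ∧ ((v_2 ∨ v_1) ∧ (v_2 → v_3)) = False
      (v_6 → ¬v_3) ∧ v_4 = True
        v_6 → ¬v_3 = True
          ¬v_3 = True
      (v_2 ∨ v_1) ∧ (v_2 → v_3) = False
        v_2 ∨ v_1 = True
        v_2 → v_3 = False
Both conjuncts True, so the formula holds.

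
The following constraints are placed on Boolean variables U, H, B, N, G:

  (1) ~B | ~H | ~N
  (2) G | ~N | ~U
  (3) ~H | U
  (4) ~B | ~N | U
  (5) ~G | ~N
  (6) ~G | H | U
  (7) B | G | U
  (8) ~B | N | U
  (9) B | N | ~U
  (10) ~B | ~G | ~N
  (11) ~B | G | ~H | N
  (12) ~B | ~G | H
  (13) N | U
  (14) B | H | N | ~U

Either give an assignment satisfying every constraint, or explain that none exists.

U: True, H: True, B: True, N: False, G: True

Try U = False:
  (~H | U) forces H = False.
  (~G | H | U) forces G = False.
  (B | G | U) forces B = True.
  (~B | ~N | U) forces N = False.
  clause (~B | N | U) is falsified — backtrack.
So U = True.
Set H = True.
Set B = True.
  then (~B | ~H | ~N) forces N = False.
  then (~B | G | ~H | N) forces G = True.
All clauses satisfied.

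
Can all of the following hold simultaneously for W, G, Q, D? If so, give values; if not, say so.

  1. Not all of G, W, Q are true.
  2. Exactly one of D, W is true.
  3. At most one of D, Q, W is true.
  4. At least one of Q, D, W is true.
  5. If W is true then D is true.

W = False; G = True; Q = False; D = True

  (1) {G, W, Q}: 1/3 true — not all ✓
  (2) {D, W}: 1 true — exactly one ✓
  (3) {D, Q, W}: 1 true — at most one ✓
  (4) {Q, D, W}: 1 true — at least one ✓
  (5) W=F ⇒ D: vacuous ✓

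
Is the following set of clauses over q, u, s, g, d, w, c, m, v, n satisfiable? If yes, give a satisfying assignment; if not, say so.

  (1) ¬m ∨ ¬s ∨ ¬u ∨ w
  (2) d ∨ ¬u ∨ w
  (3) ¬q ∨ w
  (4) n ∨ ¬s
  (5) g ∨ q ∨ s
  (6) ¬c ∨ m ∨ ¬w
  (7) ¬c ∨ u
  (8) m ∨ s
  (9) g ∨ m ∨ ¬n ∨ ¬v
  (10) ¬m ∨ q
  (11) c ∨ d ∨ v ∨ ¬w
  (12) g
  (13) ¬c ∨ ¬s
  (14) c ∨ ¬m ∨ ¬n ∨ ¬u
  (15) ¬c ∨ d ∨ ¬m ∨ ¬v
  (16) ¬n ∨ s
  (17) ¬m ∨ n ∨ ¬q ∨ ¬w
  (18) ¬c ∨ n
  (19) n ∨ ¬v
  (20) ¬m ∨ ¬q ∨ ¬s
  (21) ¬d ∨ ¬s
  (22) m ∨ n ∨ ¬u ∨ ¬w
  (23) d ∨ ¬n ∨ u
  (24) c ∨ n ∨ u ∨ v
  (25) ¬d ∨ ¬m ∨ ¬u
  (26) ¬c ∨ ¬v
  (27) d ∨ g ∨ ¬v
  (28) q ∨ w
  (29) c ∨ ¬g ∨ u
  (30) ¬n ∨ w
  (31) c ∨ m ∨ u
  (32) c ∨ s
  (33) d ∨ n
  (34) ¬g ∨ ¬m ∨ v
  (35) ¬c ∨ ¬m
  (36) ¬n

Case n = True:
  Clause (¬n) is falsified — contradiction.
Case n = False:
  (n ∨ ¬s) forces s = False.
  (m ∨ s) forces m = True.
  (¬m ∨ q) forces q = True.
  (¬q ∨ w) forces w = True.
  Clause (¬m ∨ n ∨ ¬q ∨ ¬w) is falsified — contradiction.
Both cases fail, so the formula is unsatisfiable.

UNSATISFIABLE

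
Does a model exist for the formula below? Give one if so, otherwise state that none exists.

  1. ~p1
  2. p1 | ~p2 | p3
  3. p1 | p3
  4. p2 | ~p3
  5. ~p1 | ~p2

p1: False, p2: True, p3: True

Unit clause (~p1) forces p1 = False.
In (p1 | p3) only p3 is left, so p3 = True.
In (p2 | ~p3) only p2 is left, so p2 = True.
Check each clause:
  (~p1): ~p1 holds.
  (p1 | ~p2 | p3): p3 holds.
  (p1 | p3): p3 holds.
  (p2 | ~p3): p2 holds.
  (~p1 | ~p2): ~p1 holds.
All clauses satisfied.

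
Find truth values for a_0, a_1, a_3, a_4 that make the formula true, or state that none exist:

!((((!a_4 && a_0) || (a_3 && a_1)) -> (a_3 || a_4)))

a_0 = True; a_1 = True; a_3 = False; a_4 = False

  !((((!a_4 && a_0) || (a_3 && a_1)) -> (a_3 || a_4))) = True
    ((!a_4 && a_0) || (a_3 && a_1)) -> (a_3 || a_4) = False
      (!a_4 && a_0) || (a_3 && a_1) = True
        !a_4 && a_0 = True
          !a_4 = True
        a_3 && a_1 = False
      a_3 || a_4 = False
The formula evaluates to True.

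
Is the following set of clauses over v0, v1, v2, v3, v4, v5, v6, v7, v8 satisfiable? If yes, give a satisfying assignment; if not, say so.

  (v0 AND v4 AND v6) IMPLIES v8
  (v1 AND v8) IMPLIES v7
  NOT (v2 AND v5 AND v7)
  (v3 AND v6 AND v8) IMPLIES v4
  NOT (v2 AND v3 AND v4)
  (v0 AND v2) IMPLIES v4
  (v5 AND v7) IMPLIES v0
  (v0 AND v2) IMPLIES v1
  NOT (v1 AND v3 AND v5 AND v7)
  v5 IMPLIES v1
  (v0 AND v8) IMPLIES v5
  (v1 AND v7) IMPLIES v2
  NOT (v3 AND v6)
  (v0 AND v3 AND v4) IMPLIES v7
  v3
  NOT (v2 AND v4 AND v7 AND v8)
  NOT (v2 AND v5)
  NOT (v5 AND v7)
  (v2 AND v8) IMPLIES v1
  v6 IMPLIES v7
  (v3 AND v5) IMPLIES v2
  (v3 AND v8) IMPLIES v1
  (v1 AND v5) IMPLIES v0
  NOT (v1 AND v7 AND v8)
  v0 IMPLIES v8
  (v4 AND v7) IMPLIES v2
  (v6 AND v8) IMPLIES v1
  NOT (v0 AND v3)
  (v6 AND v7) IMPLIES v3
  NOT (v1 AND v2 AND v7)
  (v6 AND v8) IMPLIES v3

v0 = False, v1 = False, v2 = False, v3 = True, v4 = False, v5 = False, v6 = False, v7 = True, v8 = False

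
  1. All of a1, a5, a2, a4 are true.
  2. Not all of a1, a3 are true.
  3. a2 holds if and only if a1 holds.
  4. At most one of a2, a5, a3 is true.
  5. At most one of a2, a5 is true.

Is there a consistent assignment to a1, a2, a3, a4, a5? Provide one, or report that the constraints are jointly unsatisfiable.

No satisfying assignment exists.

Case a1 = True:
  (1) forces a5 = True.
  (1) forces a2 = True.
  Constraint (4) is violated (a2=T, a5=T) — contradiction.
Case a1 = False:
  Constraint (1) is violated (a1=F) — contradiction.
Both cases fail — unsatisfiable.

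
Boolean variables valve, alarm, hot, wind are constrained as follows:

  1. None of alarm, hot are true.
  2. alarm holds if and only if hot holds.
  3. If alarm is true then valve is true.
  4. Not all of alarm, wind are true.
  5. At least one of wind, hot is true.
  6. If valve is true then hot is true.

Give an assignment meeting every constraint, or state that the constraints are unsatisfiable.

valve=F, alarm=F, hot=F, wind=T

  (1) {alarm, hot}: 0 true — none ✓
  (2) alarm=F, hot=F — same ✓
  (3) alarm=F ⇒ valve: vacuous ✓
  (4) {alarm, wind}: 1/2 true — not all ✓
  (5) {wind, hot}: 1 true — at least one ✓
  (6) valve=F ⇒ hot: vacuous ✓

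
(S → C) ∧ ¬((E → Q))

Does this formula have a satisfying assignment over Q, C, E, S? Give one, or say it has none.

Q = False, C = True, E = True, S = True

  S → C = True
  ¬((E → Q)) = True
    E → Q = False
Both conjuncts True, so the formula holds.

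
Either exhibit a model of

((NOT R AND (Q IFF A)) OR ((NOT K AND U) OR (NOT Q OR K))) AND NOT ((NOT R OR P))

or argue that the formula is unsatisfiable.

A = False; U = True; K = True; R = True; Q = True; P = False

  (NOT R AND (Q IFF A)) OR ((NOT K AND U) OR (NOT Q OR K)) = True
    NOT R AND (Q IFF A) = False
      NOT R = False
      Q IFF A = False
    (NOT K AND U) OR (NOT Q OR K) = True
      NOT K AND U = False
        NOT K = False
      NOT Q OR K = True
        NOT Q = False
  NOT ((NOT R OR P)) = True
    NOT R OR P = False
      NOT R = False
Both conjuncts True, so the formula holds.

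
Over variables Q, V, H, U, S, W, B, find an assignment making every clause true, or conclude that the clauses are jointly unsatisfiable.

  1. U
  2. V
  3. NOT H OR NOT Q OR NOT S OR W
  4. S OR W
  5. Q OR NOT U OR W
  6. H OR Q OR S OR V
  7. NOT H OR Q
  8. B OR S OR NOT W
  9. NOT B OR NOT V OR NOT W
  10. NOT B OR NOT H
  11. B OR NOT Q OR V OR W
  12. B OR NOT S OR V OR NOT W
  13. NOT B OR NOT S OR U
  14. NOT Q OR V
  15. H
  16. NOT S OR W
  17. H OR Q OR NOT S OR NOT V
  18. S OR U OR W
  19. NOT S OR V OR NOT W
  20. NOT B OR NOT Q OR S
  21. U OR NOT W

Unit clause (U) forces U = True.
Unit clause (V) forces V = True.
Unit clause (H) forces H = True.
In (NOT H OR Q) only Q is left, so Q = True.
In (NOT B OR NOT H) only NOT B is left, so B = False.
Try S = False:
  (S OR W) forces W = True.
  clause (B OR S OR NOT W) is falsified — backtrack.
So S = True.
  then (NOT H OR NOT Q OR NOT S OR W) forces W = True.
All clauses satisfied.

Q: True; V: True; H: True; U: True; S: True; W: True; B: False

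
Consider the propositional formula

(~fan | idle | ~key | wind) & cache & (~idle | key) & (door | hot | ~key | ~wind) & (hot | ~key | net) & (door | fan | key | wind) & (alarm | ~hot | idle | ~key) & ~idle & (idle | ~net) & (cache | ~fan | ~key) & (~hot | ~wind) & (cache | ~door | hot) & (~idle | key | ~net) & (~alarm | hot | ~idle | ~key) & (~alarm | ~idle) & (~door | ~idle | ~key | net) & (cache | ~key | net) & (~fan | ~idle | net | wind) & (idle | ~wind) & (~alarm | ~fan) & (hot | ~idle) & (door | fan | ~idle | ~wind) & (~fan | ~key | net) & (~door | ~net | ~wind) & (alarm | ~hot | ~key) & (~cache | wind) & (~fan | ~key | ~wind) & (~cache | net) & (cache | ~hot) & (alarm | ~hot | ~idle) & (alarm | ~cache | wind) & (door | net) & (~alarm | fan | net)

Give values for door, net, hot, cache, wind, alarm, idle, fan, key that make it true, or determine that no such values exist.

Case cache = True:
  (~idle) forces idle = False.
  (idle | ~net) forces net = False.
  Clause (~cache | net) is falsified — contradiction.
Case cache = False:
  Clause (cache) is falsified — contradiction.
Both cases fail, so the formula is unsatisfiable.

UNSATISFIABLE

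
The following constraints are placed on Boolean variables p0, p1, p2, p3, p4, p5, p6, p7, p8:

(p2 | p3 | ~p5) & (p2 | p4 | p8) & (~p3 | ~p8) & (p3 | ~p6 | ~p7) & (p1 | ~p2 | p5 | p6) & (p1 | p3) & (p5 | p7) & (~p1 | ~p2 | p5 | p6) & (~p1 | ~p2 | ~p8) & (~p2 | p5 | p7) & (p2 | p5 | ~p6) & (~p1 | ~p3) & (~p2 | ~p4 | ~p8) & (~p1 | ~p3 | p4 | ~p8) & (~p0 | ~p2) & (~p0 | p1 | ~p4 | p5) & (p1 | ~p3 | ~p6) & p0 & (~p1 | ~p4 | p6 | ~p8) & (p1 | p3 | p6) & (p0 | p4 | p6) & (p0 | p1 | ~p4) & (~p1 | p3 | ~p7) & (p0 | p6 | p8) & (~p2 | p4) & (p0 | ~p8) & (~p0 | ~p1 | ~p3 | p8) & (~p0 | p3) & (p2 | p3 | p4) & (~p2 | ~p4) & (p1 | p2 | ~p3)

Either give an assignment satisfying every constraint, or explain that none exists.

Unsatisfiable — no assignment works.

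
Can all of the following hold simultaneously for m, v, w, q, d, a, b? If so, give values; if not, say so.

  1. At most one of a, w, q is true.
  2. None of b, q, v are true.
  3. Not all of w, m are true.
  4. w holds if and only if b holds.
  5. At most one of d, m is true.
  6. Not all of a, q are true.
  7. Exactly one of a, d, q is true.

m = False; v = False; w = False; q = False; d = False; a = True; b = False

  (1) {a, w, q}: 1 true — at most one ✓
  (2) {b, q, v}: 0 true — none ✓
  (3) {w, m}: 0/2 true — not all ✓
  (4) w=F, b=F — same ✓
  (5) {d, m}: 0 true — at most one ✓
  (6) {a, q}: 1/2 true — not all ✓
  (7) {a, d, q}: 1 true — exactly one ✓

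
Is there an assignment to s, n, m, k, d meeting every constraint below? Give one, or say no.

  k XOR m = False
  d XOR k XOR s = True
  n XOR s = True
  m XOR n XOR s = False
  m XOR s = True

s=F, n=T, m=T, k=T, d=F

k XOR m = T XOR T = False ✓
d XOR k XOR s = F XOR T XOR F = True ✓
n XOR s = T XOR F = True ✓
m XOR n XOR s = T XOR T XOR F = False ✓
m XOR s = T XOR F = True ✓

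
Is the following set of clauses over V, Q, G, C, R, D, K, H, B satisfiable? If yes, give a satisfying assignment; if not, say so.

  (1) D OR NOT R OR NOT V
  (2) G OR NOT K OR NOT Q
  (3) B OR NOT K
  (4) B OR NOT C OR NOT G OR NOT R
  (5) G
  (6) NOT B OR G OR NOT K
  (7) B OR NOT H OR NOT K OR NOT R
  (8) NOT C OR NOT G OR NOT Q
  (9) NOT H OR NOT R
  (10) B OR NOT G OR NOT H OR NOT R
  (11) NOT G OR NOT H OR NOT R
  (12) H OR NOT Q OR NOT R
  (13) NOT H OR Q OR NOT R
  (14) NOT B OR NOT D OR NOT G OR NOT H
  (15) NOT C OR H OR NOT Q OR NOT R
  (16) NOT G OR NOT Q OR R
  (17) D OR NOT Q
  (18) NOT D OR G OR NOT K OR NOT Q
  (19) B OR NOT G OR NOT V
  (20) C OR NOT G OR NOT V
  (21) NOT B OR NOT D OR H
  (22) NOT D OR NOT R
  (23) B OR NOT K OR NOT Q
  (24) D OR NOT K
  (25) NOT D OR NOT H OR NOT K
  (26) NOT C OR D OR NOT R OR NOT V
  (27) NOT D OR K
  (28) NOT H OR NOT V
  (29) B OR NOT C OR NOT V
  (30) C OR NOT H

Unit clause (G) forces G = True.
Set V = False.
Set Q = False.
Set C = False.
  then (C OR NOT H) forces H = False.
Set R = True.
  then (NOT D OR NOT R) forces D = False.
  then (D OR NOT K) forces K = False.
Set B = True.
All clauses satisfied.

V = False; Q = False; G = True; C = False; R = True; D = False; K = False; H = False; B = True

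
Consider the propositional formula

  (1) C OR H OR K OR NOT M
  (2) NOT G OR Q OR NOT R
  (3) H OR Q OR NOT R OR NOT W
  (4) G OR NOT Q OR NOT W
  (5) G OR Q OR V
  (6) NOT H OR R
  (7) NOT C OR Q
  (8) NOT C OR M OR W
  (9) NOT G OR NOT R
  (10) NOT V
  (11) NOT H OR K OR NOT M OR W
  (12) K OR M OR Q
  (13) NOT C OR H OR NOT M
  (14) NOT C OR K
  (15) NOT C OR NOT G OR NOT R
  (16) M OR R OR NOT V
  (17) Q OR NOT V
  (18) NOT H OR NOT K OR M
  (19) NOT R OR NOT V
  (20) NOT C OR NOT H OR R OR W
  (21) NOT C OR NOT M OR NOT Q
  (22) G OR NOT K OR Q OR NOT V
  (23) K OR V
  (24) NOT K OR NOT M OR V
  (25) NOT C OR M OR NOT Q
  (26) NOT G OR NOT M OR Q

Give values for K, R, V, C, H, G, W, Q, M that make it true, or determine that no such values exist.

K = True, R = False, V = False, C = False, H = False, G = True, W = False, Q = True, M = False

Unit clause (NOT V) forces V = False.
In (K OR V) only K is left, so K = True.
In (NOT K OR NOT M OR V) only NOT M is left, so M = False.
In (NOT H OR NOT K OR M) only NOT H is left, so H = False.
Set R = False.
Set C = False.
Set G = True.
Set W = False.
Set Q = True.
All clauses satisfied.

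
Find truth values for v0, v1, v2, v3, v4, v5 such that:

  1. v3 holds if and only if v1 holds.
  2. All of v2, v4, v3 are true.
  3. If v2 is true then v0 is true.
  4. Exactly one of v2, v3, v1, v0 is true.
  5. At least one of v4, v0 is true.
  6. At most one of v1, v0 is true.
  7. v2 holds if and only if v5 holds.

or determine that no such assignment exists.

Unsatisfiable

Case v3 = True:
  (1) with v3=T forces v1 = True.
  Constraint (4) is violated (v3=T, v1=T) — contradiction.
Case v3 = False:
  Constraint (2) is violated (v3=F) — contradiction.
Both cases fail — unsatisfiable.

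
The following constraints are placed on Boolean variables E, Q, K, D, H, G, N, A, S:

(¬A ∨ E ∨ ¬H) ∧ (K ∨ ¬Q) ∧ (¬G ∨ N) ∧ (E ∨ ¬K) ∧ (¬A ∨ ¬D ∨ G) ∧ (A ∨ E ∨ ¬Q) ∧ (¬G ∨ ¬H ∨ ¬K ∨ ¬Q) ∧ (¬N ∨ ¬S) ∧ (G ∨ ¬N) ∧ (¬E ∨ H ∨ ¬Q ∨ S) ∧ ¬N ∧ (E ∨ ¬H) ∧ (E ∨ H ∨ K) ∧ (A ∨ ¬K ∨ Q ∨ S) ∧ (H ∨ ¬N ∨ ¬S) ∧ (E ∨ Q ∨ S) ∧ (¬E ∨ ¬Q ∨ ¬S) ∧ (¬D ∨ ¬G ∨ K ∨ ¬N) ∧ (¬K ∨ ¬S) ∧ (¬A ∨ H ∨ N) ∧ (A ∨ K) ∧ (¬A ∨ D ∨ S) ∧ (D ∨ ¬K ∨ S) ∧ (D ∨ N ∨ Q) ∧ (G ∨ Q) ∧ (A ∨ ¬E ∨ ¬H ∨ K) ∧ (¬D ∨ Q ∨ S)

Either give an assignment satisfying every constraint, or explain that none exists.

Unit clause (¬N) forces N = False.
In (¬G ∨ N) only ¬G is left, so G = False.
In (G ∨ Q) only Q is left, so Q = True.
In (K ∨ ¬Q) only K is left, so K = True.
In (E ∨ ¬K) only E is left, so E = True.
In (¬E ∨ ¬Q ∨ ¬S) only ¬S is left, so S = False.
In (D ∨ ¬K ∨ S) only D is left, so D = True.
In (¬A ∨ ¬D ∨ G) only ¬A is left, so A = False.
In (¬E ∨ H ∨ ¬Q ∨ S) only H is left, so H = True.
All clauses satisfied.

E=T; Q=T; K=T; D=T; H=T; G=F; N=F; A=F; S=F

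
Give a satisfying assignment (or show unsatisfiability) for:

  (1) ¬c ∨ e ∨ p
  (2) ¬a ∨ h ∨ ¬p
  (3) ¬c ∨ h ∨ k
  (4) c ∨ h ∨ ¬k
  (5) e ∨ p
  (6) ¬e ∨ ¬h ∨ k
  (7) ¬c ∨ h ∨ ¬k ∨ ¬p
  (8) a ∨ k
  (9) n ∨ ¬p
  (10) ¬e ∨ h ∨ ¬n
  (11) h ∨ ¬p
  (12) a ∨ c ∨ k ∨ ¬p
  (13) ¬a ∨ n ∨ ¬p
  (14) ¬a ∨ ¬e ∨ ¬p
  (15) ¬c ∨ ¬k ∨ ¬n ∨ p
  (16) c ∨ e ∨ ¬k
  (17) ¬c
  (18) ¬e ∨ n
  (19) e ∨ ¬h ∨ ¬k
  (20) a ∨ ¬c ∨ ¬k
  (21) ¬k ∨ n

p = True, h = True, a = False, c = False, e = True, n = True, k = True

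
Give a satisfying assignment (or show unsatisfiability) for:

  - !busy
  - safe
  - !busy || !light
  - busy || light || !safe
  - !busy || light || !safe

light: True, busy: False, safe: True

Unit clause (!busy) forces busy = False.
Unit clause (safe) forces safe = True.
In (busy || light || !safe) only light is left, so light = True.
Check each clause:
  (!busy): !busy holds.
  (safe): safe holds.
  (!busy || !light): !busy holds.
  (busy || light || !safe): light holds.
  (!busy || light || !safe): !busy holds.
All clauses satisfied.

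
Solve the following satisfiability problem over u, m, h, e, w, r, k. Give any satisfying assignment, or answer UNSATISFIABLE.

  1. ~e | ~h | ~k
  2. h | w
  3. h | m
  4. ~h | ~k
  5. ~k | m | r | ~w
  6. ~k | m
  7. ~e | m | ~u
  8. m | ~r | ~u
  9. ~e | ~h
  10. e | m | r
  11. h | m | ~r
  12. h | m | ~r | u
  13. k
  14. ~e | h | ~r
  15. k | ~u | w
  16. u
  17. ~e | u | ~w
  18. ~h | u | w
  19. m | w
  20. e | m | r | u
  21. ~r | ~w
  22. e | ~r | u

Unit clause (k) forces k = True.
Unit clause (u) forces u = True.
In (~h | ~k) only ~h is left, so h = False.
In (~k | m) only m is left, so m = True.
In (h | w) only w is left, so w = True.
In (~r | ~w) only ~r is left, so r = False.
Set e = True.
All clauses satisfied.

u = True, m = True, h = False, e = True, w = True, r = False, k = True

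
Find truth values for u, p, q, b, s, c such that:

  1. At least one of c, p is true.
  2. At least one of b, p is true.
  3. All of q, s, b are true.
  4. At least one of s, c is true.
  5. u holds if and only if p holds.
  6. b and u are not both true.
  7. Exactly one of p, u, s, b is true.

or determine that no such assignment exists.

Case q = True:
  (3) forces s = True.
  (3) forces b = True.
  Constraint (7) is violated (s=T, b=T) — contradiction.
Case q = False:
  Constraint (3) is violated (q=F) — contradiction.
Both cases fail — unsatisfiable.

Unsatisfiable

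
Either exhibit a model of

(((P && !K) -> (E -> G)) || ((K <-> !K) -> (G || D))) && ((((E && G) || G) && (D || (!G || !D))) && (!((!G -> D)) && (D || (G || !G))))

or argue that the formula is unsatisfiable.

UNSATISFIABLE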